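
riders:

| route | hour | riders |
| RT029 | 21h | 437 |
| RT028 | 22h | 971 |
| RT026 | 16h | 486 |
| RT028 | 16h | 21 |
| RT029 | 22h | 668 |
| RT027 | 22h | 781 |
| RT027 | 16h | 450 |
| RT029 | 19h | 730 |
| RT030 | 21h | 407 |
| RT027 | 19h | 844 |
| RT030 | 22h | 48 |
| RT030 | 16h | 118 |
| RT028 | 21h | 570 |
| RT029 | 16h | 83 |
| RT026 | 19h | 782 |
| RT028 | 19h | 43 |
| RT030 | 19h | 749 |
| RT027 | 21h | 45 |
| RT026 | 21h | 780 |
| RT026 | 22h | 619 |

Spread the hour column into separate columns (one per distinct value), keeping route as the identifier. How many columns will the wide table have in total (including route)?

1 column for route plus 4 distinct hour values → 5 columns.

5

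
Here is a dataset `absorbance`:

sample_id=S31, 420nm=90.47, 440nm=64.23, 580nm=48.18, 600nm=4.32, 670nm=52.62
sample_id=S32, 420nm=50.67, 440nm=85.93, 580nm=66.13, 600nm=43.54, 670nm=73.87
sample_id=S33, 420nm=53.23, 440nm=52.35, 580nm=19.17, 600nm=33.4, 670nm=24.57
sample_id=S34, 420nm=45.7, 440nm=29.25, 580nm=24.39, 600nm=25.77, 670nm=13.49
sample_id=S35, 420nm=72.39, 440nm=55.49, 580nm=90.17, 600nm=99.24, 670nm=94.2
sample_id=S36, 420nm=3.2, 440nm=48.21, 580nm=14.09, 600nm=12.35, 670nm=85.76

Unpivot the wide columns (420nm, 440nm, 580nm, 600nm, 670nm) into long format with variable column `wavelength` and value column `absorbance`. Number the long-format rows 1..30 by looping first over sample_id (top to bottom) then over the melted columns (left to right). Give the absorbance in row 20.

30 rows total (6 × 5). Row 20: index ⌊(20-1)/5⌋ = 3 into sample_id → S34; (20-1) mod 5 = 4 into the melted columns → 670nm.
So row 20 is (S34, 670nm, 13.49); absorbance = 13.49.

13.49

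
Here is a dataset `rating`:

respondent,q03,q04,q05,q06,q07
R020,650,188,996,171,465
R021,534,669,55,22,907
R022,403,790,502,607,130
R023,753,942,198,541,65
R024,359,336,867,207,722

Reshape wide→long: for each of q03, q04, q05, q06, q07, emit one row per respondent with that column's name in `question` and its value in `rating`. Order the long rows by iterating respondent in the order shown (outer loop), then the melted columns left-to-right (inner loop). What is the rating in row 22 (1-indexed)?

336

25 rows total (5 × 5). Row 22: index ⌊(22-1)/5⌋ = 4 into respondent → R024; (22-1) mod 5 = 1 into the melted columns → q04.
So row 22 is (R024, q04, 336); rating = 336.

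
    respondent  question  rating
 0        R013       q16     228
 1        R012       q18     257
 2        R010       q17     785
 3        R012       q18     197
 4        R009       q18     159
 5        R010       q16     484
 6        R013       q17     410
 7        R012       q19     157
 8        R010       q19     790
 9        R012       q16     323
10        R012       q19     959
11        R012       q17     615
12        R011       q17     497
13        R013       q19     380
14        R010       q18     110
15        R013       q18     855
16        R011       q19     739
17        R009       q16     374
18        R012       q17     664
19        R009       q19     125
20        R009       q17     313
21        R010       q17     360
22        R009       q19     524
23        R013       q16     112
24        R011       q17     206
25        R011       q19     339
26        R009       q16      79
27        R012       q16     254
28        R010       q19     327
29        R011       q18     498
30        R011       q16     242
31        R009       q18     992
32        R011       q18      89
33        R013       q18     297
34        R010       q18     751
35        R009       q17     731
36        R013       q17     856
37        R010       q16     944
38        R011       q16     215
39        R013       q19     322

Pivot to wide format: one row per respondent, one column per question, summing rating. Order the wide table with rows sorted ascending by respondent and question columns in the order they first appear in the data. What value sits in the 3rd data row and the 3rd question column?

703

With rows sorted ascending by respondent, row 3 is respondent=R011. question columns in first-appearance order: q16, q18, q17, q19; column 3 is q17.
Long rows with respondent=R011, question=q17: 497 + 206 = 703.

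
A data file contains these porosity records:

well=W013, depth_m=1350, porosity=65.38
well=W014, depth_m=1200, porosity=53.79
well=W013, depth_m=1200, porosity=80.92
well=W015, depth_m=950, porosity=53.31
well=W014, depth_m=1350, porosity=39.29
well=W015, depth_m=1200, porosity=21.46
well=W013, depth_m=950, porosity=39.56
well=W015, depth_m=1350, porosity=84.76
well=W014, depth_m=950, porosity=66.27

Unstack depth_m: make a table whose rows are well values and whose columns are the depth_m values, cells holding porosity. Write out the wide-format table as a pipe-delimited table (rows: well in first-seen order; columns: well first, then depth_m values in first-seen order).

Columns: well plus the 3 distinct depth_m values (1350, 1200, 950).
For example, row W013 column 1350 takes porosity=65.38 from the long row (W013, 1350).

| well | 1350 | 1200 | 950 |
| W013 | 65.38 | 80.92 | 39.56 |
| W014 | 39.29 | 53.79 | 66.27 |
| W015 | 84.76 | 21.46 | 53.31 |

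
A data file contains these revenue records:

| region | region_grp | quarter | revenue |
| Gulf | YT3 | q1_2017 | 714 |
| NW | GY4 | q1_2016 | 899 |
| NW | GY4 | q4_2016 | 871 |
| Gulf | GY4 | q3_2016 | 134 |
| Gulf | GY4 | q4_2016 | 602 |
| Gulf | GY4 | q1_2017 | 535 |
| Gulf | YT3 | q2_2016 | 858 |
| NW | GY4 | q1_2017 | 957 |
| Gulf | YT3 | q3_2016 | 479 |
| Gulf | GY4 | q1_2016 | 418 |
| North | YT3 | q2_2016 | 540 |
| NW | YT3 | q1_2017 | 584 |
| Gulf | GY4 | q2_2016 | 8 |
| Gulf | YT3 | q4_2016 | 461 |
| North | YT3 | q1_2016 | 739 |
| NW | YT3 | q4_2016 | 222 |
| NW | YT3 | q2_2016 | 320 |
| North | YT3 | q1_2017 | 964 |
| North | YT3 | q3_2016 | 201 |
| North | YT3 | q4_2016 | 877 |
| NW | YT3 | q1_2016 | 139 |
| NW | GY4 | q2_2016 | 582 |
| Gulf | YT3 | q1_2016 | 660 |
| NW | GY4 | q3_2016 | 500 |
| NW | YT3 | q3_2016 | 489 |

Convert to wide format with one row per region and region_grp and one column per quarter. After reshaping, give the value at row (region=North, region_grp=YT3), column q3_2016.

201

Wide layout: rows indexed by region and region_grp, columns are the 5 distinct quarter values (q1_2017, q1_2016, q4_2016, q3_2016, q2_2016).
Cell (region=North, region_grp=YT3, quarter=q3_2016) draws from the long row where region=North, region_grp=YT3 and quarter=q3_2016, which has revenue=201.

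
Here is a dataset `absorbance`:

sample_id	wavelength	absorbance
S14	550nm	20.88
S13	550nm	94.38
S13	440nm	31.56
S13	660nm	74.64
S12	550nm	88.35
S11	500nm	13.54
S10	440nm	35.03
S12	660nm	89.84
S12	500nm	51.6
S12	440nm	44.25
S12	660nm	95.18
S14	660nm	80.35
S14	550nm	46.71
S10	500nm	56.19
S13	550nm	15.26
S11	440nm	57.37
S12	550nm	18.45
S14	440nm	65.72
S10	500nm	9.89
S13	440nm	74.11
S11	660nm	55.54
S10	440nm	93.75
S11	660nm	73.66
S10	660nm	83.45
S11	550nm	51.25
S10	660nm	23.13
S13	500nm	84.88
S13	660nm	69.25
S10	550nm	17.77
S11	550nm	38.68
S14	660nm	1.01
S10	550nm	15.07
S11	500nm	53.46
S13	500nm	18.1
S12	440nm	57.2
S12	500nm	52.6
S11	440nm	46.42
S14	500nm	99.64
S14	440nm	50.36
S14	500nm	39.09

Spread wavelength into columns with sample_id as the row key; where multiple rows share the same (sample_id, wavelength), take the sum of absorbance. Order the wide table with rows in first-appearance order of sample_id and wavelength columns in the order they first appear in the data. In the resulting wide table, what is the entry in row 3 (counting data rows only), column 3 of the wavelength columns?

With rows in first-appearance order of sample_id, row 3 is sample_id=S12. wavelength columns in first-appearance order: 550nm, 440nm, 660nm, 500nm; column 3 is 660nm.
Long rows with sample_id=S12, wavelength=660nm: 89.84 + 95.18 = 185.02.

185.02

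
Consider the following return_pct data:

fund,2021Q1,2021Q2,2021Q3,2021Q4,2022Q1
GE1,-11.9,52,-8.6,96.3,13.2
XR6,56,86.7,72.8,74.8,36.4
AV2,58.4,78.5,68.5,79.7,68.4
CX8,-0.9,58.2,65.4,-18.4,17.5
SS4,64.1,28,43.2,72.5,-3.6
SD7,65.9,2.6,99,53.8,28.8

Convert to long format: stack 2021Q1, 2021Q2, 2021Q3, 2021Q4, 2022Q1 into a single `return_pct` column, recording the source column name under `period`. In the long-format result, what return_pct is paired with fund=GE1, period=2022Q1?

13.2

Unpivoting turns each (fund, wide-column) pair into one long row.
The wide cell at row GE1, column 2022Q1 holds 13.2, so the long row (GE1, 2022Q1) has return_pct=13.2.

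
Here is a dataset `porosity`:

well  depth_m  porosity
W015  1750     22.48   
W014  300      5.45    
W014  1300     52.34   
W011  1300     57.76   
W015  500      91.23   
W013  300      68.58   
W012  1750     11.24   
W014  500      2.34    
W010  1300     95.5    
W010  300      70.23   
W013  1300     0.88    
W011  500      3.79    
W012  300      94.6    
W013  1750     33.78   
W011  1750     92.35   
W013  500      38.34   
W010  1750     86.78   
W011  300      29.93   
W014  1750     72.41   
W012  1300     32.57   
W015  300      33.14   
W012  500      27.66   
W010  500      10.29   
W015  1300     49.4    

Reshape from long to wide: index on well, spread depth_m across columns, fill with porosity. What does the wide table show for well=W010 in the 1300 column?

Wide layout: rows indexed by well, columns are the 4 distinct depth_m values (1750, 300, 1300, 500).
Cell (well=W010, depth_m=1300) draws from the long row where well=W010 and depth_m=1300, which has porosity=95.5.

95.5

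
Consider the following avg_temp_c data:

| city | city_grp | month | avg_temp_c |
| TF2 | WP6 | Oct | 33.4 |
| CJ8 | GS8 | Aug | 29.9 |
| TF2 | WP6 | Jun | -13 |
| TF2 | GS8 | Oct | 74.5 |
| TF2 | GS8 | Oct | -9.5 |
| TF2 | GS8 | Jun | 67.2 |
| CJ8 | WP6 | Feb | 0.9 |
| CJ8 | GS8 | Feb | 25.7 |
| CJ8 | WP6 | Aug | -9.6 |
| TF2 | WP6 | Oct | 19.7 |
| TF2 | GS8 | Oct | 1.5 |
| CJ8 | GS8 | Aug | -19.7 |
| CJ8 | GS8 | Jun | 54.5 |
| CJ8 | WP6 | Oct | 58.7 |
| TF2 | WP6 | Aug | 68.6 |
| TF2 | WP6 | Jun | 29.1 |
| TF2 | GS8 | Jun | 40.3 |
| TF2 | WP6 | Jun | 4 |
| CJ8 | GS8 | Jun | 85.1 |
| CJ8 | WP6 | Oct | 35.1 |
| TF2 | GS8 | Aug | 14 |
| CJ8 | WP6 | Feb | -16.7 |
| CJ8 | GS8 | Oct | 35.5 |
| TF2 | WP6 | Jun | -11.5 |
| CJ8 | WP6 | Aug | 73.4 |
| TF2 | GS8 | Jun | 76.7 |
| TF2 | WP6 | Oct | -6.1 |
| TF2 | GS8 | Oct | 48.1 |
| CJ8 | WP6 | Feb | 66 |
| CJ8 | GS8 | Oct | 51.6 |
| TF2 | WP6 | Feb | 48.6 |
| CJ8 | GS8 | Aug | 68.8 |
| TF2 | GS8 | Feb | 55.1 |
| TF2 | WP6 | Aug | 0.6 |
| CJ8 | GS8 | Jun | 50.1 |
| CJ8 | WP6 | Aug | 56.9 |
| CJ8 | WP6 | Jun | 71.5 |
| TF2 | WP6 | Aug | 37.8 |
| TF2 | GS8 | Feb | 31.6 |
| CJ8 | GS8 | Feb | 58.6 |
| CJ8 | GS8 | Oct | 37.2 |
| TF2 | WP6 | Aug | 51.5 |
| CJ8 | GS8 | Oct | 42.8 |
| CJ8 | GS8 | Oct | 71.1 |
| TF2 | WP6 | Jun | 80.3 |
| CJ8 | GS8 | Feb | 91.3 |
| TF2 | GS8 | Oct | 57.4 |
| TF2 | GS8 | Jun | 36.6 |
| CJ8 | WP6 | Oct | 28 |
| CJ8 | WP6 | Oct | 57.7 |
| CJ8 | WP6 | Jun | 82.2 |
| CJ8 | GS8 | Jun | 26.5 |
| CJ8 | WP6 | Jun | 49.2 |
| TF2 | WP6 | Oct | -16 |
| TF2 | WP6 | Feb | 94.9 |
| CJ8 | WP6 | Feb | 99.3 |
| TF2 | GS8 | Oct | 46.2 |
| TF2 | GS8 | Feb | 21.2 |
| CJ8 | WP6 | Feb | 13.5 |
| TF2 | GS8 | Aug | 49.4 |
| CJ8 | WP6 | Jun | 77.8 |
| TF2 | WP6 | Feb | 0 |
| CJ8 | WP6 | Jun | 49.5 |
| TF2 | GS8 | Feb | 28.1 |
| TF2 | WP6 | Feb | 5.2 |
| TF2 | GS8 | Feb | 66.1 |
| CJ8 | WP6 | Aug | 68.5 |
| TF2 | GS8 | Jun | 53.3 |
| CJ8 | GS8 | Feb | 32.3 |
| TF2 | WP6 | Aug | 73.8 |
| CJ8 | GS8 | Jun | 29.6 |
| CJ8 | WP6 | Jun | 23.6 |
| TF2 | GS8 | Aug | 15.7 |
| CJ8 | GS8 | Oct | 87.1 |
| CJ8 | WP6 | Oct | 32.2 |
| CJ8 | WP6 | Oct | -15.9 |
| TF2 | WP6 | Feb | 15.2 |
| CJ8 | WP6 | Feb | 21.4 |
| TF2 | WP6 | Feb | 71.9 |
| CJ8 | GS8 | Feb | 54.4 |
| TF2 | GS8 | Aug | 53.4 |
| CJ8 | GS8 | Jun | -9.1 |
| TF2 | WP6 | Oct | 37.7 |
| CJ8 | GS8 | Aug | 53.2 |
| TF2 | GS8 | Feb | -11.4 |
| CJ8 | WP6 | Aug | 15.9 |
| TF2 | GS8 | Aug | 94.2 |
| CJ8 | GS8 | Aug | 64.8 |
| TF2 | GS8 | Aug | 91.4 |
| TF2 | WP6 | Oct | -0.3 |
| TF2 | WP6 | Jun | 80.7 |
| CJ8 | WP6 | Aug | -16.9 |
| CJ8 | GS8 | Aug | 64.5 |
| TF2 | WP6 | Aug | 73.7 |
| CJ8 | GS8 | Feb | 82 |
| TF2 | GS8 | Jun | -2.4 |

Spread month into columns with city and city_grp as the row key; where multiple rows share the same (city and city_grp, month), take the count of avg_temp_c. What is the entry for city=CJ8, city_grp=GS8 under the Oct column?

Rows with city=CJ8, city_grp=GS8 and month=Oct: avg_temp_c values are 35.5, 51.6, 37.2, 42.8, 71.1, 87.1.
6 rows match — count = 6.

6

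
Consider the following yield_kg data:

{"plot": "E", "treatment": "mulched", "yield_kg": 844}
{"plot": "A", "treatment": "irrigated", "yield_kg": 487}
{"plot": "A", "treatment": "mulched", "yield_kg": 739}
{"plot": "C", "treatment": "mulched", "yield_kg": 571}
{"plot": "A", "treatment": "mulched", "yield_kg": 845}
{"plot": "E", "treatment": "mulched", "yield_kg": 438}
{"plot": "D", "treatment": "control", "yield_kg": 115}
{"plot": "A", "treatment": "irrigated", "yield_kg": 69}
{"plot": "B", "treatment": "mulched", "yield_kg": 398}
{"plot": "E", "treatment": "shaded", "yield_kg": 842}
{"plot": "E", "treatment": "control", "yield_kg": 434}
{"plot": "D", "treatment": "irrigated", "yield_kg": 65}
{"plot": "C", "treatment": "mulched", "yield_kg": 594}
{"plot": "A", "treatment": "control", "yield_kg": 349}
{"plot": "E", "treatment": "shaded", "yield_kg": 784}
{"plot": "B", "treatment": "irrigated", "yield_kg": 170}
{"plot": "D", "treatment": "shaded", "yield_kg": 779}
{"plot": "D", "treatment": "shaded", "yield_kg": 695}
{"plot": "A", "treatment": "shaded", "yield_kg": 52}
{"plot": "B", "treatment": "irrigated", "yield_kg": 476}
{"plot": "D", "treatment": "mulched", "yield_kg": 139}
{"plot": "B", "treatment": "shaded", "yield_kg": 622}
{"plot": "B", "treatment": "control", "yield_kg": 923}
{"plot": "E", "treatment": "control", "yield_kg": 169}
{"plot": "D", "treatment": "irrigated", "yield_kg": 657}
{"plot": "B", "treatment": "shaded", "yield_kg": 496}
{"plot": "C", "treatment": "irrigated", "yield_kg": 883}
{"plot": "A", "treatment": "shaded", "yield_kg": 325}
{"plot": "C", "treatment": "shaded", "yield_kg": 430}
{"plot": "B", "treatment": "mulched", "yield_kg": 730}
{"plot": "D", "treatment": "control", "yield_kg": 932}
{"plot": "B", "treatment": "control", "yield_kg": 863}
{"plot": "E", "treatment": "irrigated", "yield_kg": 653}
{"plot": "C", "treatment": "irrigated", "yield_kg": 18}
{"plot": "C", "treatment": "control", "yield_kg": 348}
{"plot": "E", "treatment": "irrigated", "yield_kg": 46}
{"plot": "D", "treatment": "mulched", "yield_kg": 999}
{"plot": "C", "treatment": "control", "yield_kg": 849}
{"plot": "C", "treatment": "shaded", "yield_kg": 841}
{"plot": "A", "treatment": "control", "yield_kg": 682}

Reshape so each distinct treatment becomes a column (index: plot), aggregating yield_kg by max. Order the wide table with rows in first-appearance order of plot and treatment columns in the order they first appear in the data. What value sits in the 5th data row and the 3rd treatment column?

923

With rows in first-appearance order of plot, row 5 is plot=B. treatment columns in first-appearance order: mulched, irrigated, control, shaded; column 3 is control.
Long rows with plot=B, treatment=control: max(923, 863) = 923.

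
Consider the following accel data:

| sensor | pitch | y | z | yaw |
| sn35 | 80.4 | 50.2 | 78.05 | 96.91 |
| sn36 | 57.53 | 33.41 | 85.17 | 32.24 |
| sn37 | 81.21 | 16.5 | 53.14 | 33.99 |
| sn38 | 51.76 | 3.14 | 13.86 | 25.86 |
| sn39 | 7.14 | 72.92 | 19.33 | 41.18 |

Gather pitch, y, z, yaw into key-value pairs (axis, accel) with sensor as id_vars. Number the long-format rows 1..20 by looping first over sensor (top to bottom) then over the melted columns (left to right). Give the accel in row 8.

20 rows total (5 × 4). Row 8: index ⌊(8-1)/4⌋ = 1 into sensor → sn36; (8-1) mod 4 = 3 into the melted columns → yaw.
So row 8 is (sn36, yaw, 32.24); accel = 32.24.

32.24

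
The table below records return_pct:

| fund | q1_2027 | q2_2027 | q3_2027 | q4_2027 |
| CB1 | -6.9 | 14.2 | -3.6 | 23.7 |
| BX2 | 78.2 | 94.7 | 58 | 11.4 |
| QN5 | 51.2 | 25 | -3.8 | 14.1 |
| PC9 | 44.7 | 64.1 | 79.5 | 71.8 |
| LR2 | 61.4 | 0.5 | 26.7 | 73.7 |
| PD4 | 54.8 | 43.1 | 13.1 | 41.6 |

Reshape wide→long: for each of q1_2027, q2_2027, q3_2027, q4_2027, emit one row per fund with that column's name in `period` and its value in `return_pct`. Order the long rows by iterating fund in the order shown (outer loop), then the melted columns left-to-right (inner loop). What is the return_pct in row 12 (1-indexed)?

24 rows total (6 × 4). Row 12: index ⌊(12-1)/4⌋ = 2 into fund → QN5; (12-1) mod 4 = 3 into the melted columns → q4_2027.
So row 12 is (QN5, q4_2027, 14.1); return_pct = 14.1.

14.1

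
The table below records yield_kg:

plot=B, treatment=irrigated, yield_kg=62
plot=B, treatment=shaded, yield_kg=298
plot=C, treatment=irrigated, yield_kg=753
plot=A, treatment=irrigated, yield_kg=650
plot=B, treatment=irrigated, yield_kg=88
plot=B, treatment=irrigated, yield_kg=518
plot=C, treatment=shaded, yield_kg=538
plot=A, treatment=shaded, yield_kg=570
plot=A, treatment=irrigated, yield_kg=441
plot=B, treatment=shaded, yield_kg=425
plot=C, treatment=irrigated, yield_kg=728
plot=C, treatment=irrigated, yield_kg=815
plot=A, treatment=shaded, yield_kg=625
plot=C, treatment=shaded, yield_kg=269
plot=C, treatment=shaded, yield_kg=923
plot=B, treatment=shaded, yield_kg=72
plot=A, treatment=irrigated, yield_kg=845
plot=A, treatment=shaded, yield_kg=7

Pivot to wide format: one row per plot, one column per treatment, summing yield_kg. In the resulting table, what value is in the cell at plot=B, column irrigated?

668

Rows with plot=B and treatment=irrigated: yield_kg values are 62, 88, 518.
62 + 88 + 518 = 668.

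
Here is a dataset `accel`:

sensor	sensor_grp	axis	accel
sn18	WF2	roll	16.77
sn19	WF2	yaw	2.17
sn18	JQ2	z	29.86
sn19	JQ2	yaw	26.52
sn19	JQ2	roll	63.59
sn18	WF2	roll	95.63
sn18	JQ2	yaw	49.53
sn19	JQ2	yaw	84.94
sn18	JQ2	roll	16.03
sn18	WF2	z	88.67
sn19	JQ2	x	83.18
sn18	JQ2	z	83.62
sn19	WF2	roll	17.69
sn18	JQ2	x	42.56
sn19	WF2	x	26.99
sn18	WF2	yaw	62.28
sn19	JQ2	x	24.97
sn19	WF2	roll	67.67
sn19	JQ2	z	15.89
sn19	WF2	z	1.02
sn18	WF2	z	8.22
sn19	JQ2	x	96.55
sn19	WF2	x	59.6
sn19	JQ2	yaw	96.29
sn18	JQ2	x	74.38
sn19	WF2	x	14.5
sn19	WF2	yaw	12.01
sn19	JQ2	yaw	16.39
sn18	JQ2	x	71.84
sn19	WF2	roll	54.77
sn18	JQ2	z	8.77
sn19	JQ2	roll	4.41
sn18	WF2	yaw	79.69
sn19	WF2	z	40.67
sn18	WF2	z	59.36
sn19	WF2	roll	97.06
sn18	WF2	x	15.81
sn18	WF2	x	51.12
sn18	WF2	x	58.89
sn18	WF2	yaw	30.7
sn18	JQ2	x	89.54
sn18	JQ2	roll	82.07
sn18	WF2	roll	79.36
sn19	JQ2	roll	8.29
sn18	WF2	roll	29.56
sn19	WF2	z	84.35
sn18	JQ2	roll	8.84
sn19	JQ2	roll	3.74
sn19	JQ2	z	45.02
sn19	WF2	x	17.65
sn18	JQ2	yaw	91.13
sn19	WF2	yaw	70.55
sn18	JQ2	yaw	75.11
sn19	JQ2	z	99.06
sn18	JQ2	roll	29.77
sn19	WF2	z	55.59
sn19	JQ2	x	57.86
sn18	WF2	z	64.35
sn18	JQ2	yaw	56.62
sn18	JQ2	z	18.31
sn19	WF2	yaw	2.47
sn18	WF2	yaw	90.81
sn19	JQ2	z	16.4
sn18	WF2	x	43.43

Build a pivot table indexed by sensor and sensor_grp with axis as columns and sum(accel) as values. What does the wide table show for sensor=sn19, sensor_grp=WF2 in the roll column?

Rows with sensor=sn19, sensor_grp=WF2 and axis=roll: accel values are 17.69, 67.67, 54.77, 97.06.
17.69 + 67.67 + 54.77 + 97.06 = 237.19.

237.19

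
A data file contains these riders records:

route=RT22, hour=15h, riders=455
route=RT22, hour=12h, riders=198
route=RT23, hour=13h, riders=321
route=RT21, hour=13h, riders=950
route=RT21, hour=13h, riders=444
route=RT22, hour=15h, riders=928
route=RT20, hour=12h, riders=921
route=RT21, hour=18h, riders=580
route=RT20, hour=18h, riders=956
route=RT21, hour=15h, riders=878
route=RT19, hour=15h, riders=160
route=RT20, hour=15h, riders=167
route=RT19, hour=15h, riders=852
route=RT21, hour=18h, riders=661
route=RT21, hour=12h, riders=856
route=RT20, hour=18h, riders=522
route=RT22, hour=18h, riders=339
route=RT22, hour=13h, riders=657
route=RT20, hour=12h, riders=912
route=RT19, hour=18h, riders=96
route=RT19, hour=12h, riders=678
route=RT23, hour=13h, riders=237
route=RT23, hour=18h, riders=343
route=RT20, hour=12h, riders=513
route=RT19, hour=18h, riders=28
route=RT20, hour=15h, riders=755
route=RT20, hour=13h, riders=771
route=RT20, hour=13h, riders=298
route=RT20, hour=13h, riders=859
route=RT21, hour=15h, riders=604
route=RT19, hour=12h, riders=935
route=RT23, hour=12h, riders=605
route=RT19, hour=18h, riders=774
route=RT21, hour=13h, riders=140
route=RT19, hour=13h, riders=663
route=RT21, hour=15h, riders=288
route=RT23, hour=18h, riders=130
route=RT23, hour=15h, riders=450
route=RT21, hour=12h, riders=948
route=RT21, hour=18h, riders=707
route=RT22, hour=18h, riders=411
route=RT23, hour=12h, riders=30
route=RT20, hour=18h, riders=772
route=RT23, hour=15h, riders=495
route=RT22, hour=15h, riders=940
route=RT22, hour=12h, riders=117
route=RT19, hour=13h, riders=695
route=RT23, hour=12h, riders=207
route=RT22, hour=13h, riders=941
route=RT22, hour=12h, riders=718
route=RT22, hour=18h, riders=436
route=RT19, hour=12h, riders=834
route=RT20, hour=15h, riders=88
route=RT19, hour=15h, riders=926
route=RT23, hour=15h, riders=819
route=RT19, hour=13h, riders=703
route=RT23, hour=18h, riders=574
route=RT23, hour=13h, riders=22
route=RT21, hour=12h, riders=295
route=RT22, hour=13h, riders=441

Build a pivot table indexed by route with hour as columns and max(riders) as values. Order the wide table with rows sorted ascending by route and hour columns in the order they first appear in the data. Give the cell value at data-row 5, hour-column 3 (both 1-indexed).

321

With rows sorted ascending by route, row 5 is route=RT23. hour columns in first-appearance order: 15h, 12h, 13h, 18h; column 3 is 13h.
Long rows with route=RT23, hour=13h: max(321, 237, 22) = 321.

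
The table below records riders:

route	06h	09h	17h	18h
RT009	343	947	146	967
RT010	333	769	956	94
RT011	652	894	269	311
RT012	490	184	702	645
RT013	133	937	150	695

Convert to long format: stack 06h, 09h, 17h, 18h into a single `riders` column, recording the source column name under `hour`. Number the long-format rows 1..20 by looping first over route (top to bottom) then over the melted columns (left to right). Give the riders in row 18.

937

20 rows total (5 × 4). Row 18: index ⌊(18-1)/4⌋ = 4 into route → RT013; (18-1) mod 4 = 1 into the melted columns → 09h.
So row 18 is (RT013, 09h, 937); riders = 937.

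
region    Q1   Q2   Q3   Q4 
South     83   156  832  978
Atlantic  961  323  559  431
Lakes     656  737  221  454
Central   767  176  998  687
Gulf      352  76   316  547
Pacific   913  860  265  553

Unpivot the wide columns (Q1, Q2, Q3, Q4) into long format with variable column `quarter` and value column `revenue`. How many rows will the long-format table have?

6 region values × 4 melted columns = 24 rows.

24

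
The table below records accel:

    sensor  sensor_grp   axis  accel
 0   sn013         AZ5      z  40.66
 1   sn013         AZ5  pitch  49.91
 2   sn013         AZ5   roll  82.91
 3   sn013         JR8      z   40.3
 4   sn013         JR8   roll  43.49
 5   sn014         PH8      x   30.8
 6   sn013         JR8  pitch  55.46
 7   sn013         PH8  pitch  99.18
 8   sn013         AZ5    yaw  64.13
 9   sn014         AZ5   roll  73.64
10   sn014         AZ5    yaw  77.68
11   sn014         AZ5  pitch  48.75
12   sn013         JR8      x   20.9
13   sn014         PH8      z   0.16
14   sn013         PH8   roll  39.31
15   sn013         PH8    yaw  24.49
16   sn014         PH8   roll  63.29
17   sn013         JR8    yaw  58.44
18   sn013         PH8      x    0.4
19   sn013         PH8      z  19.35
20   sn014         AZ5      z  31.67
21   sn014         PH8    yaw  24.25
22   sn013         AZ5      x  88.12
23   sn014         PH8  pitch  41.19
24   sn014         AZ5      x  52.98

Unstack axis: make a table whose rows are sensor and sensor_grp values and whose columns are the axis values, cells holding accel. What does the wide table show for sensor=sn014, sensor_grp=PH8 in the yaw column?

Wide layout: rows indexed by sensor and sensor_grp, columns are the 5 distinct axis values (z, pitch, roll, x, yaw).
Cell (sensor=sn014, sensor_grp=PH8, axis=yaw) draws from the long row where sensor=sn014, sensor_grp=PH8 and axis=yaw, which has accel=24.25.

24.25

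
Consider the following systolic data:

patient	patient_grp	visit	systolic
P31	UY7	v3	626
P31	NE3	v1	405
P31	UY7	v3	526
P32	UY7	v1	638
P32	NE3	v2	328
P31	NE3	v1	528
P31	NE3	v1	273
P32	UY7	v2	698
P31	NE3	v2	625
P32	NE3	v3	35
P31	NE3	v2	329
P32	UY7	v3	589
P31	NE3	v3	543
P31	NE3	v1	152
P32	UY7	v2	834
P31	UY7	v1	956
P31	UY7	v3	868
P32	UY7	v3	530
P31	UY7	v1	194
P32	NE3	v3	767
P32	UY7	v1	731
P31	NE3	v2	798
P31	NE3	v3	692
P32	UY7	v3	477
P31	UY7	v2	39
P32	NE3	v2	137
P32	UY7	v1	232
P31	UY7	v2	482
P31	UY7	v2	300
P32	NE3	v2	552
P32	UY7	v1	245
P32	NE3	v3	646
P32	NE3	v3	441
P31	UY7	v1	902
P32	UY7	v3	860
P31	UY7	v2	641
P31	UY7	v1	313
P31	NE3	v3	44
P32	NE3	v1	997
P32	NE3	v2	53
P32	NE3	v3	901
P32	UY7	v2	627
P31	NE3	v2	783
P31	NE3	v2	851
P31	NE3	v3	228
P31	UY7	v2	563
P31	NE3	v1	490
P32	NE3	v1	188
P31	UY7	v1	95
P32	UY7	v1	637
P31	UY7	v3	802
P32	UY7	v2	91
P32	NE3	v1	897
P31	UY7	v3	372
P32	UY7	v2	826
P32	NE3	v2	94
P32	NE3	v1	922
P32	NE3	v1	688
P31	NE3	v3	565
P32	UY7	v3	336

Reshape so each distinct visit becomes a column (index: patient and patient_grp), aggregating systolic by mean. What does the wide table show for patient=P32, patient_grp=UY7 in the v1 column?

Rows with patient=P32, patient_grp=UY7 and visit=v1: systolic values are 638, 731, 232, 245, 637.
(638 + 731 + 232 + 245 + 637) / 5 = 496.60.

496.60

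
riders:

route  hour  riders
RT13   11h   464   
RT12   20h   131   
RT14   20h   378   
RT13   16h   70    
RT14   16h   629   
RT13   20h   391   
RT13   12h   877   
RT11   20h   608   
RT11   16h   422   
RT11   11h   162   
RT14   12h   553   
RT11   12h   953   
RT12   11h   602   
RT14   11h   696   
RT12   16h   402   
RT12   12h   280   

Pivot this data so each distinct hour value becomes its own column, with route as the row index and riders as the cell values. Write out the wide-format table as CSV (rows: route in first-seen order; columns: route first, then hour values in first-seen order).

Columns: route plus the 4 distinct hour values (11h, 20h, 16h, 12h).
For example, row RT13 column 11h takes riders=464 from the long row (RT13, 11h).

route,11h,20h,16h,12h
RT13,464,391,70,877
RT12,602,131,402,280
RT14,696,378,629,553
RT11,162,608,422,953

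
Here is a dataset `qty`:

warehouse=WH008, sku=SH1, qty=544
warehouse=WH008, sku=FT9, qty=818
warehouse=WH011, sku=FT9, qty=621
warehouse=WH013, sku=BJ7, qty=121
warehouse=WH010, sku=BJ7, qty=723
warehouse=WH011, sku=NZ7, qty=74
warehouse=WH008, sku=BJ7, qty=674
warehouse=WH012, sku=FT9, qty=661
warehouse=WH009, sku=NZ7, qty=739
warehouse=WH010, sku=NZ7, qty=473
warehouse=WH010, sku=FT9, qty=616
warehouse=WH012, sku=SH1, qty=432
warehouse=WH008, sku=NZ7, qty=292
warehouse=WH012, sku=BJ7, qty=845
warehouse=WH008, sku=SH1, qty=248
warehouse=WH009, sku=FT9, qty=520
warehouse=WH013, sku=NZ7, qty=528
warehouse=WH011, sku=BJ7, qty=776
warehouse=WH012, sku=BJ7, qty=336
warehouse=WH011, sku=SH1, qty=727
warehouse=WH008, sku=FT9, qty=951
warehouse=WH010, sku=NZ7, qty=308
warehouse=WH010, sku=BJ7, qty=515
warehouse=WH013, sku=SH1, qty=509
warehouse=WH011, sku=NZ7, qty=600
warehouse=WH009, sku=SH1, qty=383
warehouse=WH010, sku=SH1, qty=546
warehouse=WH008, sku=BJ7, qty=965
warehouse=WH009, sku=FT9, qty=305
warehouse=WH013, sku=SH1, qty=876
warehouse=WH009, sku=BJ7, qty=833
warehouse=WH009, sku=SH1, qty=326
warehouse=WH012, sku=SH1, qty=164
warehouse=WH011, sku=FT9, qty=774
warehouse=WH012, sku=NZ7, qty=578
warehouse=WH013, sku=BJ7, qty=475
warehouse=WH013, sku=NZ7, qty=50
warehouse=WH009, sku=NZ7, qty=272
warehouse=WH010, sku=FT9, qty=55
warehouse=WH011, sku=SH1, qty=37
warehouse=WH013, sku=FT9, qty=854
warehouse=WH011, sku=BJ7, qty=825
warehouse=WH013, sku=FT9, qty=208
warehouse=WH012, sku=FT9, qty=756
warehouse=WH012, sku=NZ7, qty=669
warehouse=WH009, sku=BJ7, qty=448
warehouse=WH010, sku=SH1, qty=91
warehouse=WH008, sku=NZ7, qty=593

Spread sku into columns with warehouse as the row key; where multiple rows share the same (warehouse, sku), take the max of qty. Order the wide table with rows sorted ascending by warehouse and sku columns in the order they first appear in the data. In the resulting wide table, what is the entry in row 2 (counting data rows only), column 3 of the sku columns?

833

With rows sorted ascending by warehouse, row 2 is warehouse=WH009. sku columns in first-appearance order: SH1, FT9, BJ7, NZ7; column 3 is BJ7.
Long rows with warehouse=WH009, sku=BJ7: max(833, 448) = 833.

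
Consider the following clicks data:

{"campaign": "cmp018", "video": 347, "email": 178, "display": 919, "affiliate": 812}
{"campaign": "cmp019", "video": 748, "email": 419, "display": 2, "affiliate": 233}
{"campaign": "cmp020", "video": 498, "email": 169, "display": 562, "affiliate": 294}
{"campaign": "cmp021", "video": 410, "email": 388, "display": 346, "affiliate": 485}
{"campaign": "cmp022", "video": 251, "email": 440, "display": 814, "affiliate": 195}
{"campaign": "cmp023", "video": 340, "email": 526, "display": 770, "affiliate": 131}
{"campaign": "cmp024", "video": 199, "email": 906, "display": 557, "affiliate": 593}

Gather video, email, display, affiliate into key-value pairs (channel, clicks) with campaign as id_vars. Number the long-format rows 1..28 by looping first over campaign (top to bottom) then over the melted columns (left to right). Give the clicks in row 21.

28 rows total (7 × 4). Row 21: index ⌊(21-1)/4⌋ = 5 into campaign → cmp023; (21-1) mod 4 = 0 into the melted columns → video.
So row 21 is (cmp023, video, 340); clicks = 340.

340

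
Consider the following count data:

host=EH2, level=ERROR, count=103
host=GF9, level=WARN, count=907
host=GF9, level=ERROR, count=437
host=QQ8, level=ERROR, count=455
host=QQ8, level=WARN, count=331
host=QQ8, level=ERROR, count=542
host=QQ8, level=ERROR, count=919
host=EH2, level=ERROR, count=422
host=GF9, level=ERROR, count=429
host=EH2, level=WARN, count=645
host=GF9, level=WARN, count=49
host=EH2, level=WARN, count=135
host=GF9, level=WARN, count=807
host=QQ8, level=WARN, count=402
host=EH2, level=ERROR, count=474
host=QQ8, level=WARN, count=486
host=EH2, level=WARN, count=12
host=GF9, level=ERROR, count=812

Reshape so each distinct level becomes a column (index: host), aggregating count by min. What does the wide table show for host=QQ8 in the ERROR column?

Rows with host=QQ8 and level=ERROR: count values are 455, 542, 919.
min(455, 542, 919) = 455.

455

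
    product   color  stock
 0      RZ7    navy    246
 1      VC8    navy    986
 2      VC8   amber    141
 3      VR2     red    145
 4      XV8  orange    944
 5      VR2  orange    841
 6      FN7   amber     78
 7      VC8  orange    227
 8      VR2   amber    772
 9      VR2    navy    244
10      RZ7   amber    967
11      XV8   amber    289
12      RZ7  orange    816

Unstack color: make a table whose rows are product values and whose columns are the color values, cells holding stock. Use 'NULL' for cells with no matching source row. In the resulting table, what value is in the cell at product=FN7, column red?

NULL

No long-format row has product=FN7 and color=red, so the cell is NULL.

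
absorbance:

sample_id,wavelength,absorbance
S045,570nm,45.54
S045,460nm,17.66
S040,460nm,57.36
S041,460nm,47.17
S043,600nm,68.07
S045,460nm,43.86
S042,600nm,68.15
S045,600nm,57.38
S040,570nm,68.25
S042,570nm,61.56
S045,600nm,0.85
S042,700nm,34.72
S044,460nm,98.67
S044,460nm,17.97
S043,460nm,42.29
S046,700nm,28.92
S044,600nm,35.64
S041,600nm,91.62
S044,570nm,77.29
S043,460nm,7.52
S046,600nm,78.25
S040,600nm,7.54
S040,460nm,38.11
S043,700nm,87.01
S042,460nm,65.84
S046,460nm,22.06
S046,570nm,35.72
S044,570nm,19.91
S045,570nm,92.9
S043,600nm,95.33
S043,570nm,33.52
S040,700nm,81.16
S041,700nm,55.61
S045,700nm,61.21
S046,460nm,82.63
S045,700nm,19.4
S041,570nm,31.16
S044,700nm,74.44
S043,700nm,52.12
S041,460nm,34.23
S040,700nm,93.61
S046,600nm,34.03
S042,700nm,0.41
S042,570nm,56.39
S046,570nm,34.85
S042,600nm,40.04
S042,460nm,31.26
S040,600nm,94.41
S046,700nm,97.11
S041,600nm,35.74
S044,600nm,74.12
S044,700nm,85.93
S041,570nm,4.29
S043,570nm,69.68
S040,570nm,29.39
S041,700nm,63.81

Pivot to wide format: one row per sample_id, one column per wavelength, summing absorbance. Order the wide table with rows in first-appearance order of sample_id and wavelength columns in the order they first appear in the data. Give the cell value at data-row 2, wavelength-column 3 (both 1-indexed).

With rows in first-appearance order of sample_id, row 2 is sample_id=S040. wavelength columns in first-appearance order: 570nm, 460nm, 600nm, 700nm; column 3 is 600nm.
Long rows with sample_id=S040, wavelength=600nm: 7.54 + 94.41 = 101.95.

101.95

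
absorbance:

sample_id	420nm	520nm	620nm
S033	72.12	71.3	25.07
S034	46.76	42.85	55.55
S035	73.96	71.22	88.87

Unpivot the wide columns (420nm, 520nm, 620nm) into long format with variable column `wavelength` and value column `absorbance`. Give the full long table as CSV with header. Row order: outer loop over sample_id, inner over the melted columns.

Each (sample_id, column) pair becomes one row: 3 × 3 = 9 rows.
For example, (S033, 420nm) → absorbance=72.12.

sample_id,wavelength,absorbance
S033,420nm,72.12
S033,520nm,71.3
S033,620nm,25.07
S034,420nm,46.76
S034,520nm,42.85
S034,620nm,55.55
S035,420nm,73.96
S035,520nm,71.22
S035,620nm,88.87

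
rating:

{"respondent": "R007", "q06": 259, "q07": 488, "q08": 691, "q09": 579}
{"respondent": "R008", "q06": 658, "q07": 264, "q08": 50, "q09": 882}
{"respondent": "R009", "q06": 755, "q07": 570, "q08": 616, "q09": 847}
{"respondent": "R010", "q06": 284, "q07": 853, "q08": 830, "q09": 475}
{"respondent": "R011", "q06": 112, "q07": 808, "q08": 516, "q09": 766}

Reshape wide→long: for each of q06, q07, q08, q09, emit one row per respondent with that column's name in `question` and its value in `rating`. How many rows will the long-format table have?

5 respondent values × 4 melted columns = 20 rows.

20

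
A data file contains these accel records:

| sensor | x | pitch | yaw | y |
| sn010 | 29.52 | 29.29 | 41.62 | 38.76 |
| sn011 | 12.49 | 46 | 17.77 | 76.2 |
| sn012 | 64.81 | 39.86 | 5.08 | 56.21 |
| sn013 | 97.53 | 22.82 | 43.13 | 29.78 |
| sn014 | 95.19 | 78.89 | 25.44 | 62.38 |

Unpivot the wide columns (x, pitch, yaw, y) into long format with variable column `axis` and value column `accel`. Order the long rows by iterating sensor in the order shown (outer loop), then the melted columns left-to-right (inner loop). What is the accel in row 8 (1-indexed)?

76.2

20 rows total (5 × 4). Row 8: index ⌊(8-1)/4⌋ = 1 into sensor → sn011; (8-1) mod 4 = 3 into the melted columns → y.
So row 8 is (sn011, y, 76.2); accel = 76.2.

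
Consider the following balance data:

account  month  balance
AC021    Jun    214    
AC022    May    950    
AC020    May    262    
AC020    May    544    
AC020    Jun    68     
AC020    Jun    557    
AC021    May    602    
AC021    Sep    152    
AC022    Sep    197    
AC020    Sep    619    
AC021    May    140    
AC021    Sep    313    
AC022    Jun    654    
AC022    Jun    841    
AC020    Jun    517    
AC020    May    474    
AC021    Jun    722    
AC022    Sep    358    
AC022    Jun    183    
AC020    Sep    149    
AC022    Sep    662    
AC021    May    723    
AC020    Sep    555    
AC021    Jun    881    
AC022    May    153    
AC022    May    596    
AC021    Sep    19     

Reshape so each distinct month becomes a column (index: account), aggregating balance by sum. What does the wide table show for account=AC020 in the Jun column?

Rows with account=AC020 and month=Jun: balance values are 68, 557, 517.
68 + 557 + 517 = 1142.

1142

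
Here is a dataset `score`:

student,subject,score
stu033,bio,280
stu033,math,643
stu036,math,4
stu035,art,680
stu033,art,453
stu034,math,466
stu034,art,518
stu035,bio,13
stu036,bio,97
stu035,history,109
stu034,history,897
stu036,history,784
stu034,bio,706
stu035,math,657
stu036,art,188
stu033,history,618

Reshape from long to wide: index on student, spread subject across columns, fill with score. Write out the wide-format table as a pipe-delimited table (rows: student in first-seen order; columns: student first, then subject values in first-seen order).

| student | bio | math | art | history |
| stu033 | 280 | 643 | 453 | 618 |
| stu036 | 97 | 4 | 188 | 784 |
| stu035 | 13 | 657 | 680 | 109 |
| stu034 | 706 | 466 | 518 | 897 |

Columns: student plus the 4 distinct subject values (bio, math, art, history).
For example, row stu033 column bio takes score=280 from the long row (stu033, bio).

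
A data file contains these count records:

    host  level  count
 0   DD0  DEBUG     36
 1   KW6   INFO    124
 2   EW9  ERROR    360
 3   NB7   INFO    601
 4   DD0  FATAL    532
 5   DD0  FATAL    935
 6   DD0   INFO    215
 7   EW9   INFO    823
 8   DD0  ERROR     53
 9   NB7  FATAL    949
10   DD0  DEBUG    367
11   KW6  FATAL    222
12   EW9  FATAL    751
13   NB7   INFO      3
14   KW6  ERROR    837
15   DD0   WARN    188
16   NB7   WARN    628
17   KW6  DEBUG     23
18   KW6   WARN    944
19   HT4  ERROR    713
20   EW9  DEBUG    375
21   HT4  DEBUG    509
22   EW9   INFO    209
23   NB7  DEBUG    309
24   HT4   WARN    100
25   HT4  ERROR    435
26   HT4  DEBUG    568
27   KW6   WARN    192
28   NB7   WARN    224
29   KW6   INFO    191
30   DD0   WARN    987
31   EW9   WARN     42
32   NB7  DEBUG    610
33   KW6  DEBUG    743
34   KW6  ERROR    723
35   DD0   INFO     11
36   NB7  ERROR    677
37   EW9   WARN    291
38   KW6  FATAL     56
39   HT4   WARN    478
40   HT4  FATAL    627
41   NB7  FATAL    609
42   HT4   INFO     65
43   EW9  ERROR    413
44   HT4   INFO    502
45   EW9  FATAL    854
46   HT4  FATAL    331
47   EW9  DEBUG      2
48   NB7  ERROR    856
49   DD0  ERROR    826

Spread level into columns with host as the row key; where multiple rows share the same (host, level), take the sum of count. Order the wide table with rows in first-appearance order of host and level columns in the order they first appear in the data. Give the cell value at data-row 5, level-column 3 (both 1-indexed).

1148

With rows in first-appearance order of host, row 5 is host=HT4. level columns in first-appearance order: DEBUG, INFO, ERROR, FATAL, WARN; column 3 is ERROR.
Long rows with host=HT4, level=ERROR: 713 + 435 = 1148.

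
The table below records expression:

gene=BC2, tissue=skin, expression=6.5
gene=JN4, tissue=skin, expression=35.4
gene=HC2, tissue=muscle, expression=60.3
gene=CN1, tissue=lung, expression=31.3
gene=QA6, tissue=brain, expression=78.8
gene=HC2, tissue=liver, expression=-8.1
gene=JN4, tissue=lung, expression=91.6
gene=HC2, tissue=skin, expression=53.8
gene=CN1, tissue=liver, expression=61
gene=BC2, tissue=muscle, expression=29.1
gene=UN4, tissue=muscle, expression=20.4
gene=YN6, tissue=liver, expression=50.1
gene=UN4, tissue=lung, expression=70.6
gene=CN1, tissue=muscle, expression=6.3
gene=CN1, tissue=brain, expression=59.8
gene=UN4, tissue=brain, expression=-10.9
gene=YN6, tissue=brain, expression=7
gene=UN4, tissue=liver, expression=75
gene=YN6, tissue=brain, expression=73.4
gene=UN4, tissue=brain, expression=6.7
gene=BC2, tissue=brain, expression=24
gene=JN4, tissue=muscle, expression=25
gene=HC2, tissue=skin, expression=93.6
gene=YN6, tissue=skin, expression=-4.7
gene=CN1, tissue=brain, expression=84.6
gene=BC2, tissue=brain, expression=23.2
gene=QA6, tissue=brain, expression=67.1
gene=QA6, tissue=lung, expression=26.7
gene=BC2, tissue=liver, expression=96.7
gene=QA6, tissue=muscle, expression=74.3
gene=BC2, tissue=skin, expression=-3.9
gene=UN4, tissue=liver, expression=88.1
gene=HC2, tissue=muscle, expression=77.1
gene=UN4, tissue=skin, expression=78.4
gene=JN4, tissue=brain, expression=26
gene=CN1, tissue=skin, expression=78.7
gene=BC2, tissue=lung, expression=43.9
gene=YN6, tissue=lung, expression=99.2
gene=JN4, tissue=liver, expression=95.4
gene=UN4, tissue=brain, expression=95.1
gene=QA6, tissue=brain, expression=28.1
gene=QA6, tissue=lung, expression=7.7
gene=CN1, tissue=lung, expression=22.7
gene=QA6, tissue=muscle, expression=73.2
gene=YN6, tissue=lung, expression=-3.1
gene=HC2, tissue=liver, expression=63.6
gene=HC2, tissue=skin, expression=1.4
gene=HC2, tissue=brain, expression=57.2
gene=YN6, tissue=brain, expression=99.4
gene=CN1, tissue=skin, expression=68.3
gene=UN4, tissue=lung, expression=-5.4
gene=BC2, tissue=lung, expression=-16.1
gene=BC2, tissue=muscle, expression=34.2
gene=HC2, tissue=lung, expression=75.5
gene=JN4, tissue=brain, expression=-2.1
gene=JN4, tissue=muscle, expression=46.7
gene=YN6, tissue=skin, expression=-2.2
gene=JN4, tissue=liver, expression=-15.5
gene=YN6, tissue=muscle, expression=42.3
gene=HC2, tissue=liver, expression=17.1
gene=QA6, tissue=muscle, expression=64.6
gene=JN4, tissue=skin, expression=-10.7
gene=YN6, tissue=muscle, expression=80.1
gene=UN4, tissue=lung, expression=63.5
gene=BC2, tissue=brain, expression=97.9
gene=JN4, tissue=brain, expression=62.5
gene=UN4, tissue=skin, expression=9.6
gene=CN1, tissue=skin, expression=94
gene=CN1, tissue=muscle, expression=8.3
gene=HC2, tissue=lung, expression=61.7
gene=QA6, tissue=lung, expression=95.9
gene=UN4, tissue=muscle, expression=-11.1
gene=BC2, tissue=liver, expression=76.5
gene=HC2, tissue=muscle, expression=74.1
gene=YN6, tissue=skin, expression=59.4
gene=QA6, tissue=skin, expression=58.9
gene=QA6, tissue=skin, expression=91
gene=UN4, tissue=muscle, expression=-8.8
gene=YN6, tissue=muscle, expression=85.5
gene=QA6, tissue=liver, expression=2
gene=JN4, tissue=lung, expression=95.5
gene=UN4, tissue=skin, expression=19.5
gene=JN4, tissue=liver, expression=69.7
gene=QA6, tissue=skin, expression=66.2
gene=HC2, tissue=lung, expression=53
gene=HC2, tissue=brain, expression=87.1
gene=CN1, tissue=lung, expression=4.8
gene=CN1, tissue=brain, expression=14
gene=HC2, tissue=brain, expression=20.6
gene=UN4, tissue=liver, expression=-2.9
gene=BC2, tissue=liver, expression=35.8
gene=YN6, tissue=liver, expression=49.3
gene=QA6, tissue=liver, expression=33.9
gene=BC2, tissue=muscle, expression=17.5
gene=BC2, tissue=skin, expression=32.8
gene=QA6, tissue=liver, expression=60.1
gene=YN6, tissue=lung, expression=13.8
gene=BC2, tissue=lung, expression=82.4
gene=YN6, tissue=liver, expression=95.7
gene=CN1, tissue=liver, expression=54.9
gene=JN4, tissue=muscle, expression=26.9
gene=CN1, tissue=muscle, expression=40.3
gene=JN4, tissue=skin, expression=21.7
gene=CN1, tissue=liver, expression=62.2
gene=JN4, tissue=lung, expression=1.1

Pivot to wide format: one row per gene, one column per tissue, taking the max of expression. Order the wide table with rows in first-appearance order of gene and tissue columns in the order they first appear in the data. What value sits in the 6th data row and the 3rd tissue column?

With rows in first-appearance order of gene, row 6 is gene=UN4. tissue columns in first-appearance order: skin, muscle, lung, brain, liver; column 3 is lung.
Long rows with gene=UN4, tissue=lung: max(70.6, -5.4, 63.5) = 70.6.

70.6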